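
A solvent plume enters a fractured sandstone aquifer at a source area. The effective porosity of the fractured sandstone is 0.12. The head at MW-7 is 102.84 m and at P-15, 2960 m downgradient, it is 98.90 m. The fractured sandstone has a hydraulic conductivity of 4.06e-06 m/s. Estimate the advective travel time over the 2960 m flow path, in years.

2080

Convert K: 4.06e-06 m/s × 86400 = 0.3508 m/day.
Hydraulic gradient i = (102.84 − 98.90) / 2960 = 3.94 / 2960 = 0.001331.
Darcy flux q = K · i = 0.3508 × 0.001331 = 0.0004669 m/day.
Seepage velocity v = q / n_e = 0.0004669 / 0.12 = 0.003891 m/day.
Travel time t = L / v = 2960 / 0.003891 = 7.607e+05 days = 2083 years.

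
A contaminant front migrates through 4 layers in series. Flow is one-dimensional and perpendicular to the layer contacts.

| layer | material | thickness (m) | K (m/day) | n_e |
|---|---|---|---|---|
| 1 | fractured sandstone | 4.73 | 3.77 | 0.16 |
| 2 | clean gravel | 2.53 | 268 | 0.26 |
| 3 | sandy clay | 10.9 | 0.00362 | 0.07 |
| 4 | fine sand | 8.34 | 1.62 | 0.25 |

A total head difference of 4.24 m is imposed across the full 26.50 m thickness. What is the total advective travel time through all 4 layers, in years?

With flow normal to the layers, continuity requires the same specific discharge q through every layer.
Σ(b_i/K_i) = 4.73/3.77 + 2.53/268 + 10.9/0.00362 + 8.34/1.62 = 3017 d.
q = Δh / Σ(b_i/K_i) = 4.24 / 3017 = 0.001405 m/day.
In each layer the seepage velocity is v_i = q/n_i, so the layer transit time is t_i = b_i·n_i / q:
  layer 1 (fractured sandstone): t_1 = 4.73 × 0.16 / 0.001405 = 538.6 d
  layer 2 (clean gravel): t_2 = 2.53 × 0.26 / 0.001405 = 468.1 d
  layer 3 (sandy clay): t_3 = 10.9 × 0.07 / 0.001405 = 543.0 d
  layer 4 (fine sand): t_4 = 8.34 × 0.25 / 0.001405 = 1484 d
Total t = Σ t_i = 3034 days = 8.305 years.

8.31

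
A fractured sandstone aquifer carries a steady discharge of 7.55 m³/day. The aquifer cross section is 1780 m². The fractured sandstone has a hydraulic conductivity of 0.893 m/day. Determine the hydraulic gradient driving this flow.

0.00475

From Q = K·A·i, i = Q / (K·A) = 7.55 / (0.8930 × 1780) = 0.004750.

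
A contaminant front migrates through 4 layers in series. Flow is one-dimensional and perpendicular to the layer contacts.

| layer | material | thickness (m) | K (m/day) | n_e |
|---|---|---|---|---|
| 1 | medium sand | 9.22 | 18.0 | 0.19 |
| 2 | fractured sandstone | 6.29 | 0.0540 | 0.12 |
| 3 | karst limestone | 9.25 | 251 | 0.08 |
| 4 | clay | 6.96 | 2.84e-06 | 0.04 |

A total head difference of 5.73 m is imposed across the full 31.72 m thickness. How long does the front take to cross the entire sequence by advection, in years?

With flow normal to the layers, continuity requires the same specific discharge q through every layer.
Σ(b_i/K_i) = 9.22/18.0 + 6.29/0.0540 + 9.25/251 + 6.96/2.84e-06 = 2.451e+06 d.
q = Δh / Σ(b_i/K_i) = 5.73 / 2.451e+06 = 2.338e-06 m/day.
In each layer the seepage velocity is v_i = q/n_i, so the layer transit time is t_i = b_i·n_i / q:
  layer 1 (medium sand): t_1 = 9.22 × 0.19 / 2.338e-06 = 7.493e+05 d
  layer 2 (fractured sandstone): t_2 = 6.29 × 0.12 / 2.338e-06 = 3.228e+05 d
  layer 3 (karst limestone): t_3 = 9.25 × 0.08 / 2.338e-06 = 3.165e+05 d
  layer 4 (clay): t_4 = 6.96 × 0.04 / 2.338e-06 = 1.191e+05 d
Total t = Σ t_i = 1.508e+06 days = 4128 years.

4130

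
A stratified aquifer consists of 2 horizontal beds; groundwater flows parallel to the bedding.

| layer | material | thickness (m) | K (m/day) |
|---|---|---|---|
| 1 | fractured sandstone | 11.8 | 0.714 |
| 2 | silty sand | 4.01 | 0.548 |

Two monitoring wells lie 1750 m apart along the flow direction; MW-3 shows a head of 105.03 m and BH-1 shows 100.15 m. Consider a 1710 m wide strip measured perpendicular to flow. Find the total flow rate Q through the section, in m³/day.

Flow is parallel to layering, so each bed carries its own Darcy discharge and the transmissivities add.
Σ(K_i·b_i) = 0.714×11.8 + 0.548×4.01 = 10.62 m²/day.
Hydraulic gradient i = (105.03 − 100.15) / 1750 = 4.88 / 1750 = 0.002789.
Q = Σ(K_i·b_i) · W · i = 10.62 × 1710 × 0.002789 = 50.65 m³/day.

50.7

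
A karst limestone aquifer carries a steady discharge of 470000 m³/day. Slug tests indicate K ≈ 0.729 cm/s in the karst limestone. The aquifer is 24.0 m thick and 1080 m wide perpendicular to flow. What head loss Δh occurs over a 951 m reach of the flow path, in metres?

27.4

Convert K: 0.729 cm/s × 864 = 629.9 m/day.
Cross-sectional area A = 1080 × 24.0 = 25920 m².
From Q = K·A·i, i = Q / (K·A) = 470000 / (629.9 × 25920) = 0.02879.
Head loss Δh = i · L = 0.02879 × 951 = 27.38 m.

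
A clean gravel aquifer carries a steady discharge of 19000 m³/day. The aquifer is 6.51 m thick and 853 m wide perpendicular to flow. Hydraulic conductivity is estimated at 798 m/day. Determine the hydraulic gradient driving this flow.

Cross-sectional area A = 853 × 6.51 = 5553 m².
From Q = K·A·i, i = Q / (K·A) = 19000 / (798.0 × 5553) = 0.004288.

0.00429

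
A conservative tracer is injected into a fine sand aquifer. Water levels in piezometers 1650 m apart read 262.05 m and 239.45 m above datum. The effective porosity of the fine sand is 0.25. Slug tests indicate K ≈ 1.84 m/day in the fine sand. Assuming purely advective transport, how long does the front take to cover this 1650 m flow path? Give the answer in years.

Hydraulic gradient i = (262.05 − 239.45) / 1650 = 22.6 / 1650 = 0.01370.
Darcy flux q = K · i = 1.840 × 0.01370 = 0.02520 m/day.
Seepage velocity v = q / n_e = 0.02520 / 0.25 = 0.1008 m/day.
Travel time t = L / v = 1650 / 0.1008 = 16367 days = 44.81 years.

44.8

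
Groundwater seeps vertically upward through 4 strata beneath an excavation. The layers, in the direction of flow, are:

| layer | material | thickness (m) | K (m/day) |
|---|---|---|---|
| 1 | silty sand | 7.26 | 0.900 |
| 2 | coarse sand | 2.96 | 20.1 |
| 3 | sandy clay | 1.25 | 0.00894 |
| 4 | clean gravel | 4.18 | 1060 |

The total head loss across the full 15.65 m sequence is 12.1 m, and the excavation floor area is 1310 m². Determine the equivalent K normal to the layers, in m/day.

Flow is perpendicular to layering, so the layers act in series and the equivalent K is the thickness-weighted harmonic mean.
Total thickness L = 7.26 + 2.96 + 1.25 + 4.18 = 15.65 m.
Σ(b_i/K_i) = 7.26/0.900 + 2.96/20.1 + 1.25/0.00894 + 4.18/1060 = 148.0 d.
K_eq = L / Σ(b_i/K_i) = 15.65 / 148.0 = 0.1057 m/day.

0.106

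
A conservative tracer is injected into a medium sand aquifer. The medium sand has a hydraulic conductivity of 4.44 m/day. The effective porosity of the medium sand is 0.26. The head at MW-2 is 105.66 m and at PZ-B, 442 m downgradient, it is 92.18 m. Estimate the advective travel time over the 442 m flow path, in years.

Hydraulic gradient i = (105.66 − 92.18) / 442 = 13.48 / 442 = 0.03050.
Darcy flux q = K · i = 4.440 × 0.03050 = 0.1354 m/day.
Seepage velocity v = q / n_e = 0.1354 / 0.26 = 0.5208 m/day.
Travel time t = L / v = 442 / 0.5208 = 848.7 days = 2.324 years.

2.32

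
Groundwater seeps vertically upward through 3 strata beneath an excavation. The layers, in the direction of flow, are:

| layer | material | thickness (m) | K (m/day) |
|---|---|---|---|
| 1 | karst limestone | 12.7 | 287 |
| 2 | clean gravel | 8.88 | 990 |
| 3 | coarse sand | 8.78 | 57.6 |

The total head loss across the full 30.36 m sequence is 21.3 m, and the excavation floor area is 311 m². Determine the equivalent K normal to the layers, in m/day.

148

Flow is perpendicular to layering, so the layers act in series and the equivalent K is the thickness-weighted harmonic mean.
Total thickness L = 12.7 + 8.88 + 8.78 = 30.36 m.
Σ(b_i/K_i) = 12.7/287 + 8.88/990 + 8.78/57.6 = 0.2057 d.
K_eq = L / Σ(b_i/K_i) = 30.36 / 0.2057 = 147.6 m/day.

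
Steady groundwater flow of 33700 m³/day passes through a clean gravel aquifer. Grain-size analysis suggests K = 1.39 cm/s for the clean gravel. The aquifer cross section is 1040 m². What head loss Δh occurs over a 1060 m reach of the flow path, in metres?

Convert K: 1.39 cm/s × 864 = 1201 m/day.
From Q = K·A·i, i = Q / (K·A) = 33700 / (1201 × 1040) = 0.02698.
Head loss Δh = i · L = 0.02698 × 1060 = 28.60 m.

28.6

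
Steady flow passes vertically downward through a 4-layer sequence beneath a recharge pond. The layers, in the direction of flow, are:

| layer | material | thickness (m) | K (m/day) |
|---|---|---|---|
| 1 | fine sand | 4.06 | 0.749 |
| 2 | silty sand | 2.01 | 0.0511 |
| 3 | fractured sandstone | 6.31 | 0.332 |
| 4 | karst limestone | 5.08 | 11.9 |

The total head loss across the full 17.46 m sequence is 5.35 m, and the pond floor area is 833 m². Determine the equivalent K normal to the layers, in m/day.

0.272

Flow is perpendicular to layering, so the layers act in series and the equivalent K is the thickness-weighted harmonic mean.
Total thickness L = 4.06 + 2.01 + 6.31 + 5.08 = 17.46 m.
Σ(b_i/K_i) = 4.06/0.749 + 2.01/0.0511 + 6.31/0.332 + 5.08/11.9 = 64.19 d.
K_eq = L / Σ(b_i/K_i) = 17.46 / 64.19 = 0.2720 m/day.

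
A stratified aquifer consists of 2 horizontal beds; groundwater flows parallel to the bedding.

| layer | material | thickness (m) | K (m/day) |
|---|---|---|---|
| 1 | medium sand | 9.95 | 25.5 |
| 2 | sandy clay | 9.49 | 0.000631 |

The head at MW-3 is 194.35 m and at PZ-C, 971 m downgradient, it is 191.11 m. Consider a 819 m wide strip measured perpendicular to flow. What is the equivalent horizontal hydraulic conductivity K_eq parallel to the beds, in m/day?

13.1

Flow is parallel to layering, so each bed carries its own Darcy discharge and the transmissivities add.
Σ(K_i·b_i) = 25.5×9.95 + 0.000631×9.49 = 253.7 m²/day.
Total thickness b = 19.44 m, so K_eq = Σ(K_i·b_i)/b = 13.05 m/day.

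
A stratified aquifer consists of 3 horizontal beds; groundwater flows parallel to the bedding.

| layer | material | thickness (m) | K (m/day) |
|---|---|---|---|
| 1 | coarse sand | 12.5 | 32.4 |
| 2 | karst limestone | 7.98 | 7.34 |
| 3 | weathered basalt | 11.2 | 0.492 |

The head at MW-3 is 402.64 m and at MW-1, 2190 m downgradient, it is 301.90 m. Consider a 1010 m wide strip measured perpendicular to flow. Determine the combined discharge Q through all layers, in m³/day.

21800

Flow is parallel to layering, so each bed carries its own Darcy discharge and the transmissivities add.
Σ(K_i·b_i) = 32.4×12.5 + 7.34×7.98 + 0.492×11.2 = 469.1 m²/day.
Hydraulic gradient i = (402.64 − 301.90) / 2190 = 100.74 / 2190 = 0.04600.
Q = Σ(K_i·b_i) · W · i = 469.1 × 1010 × 0.04600 = 21794 m³/day.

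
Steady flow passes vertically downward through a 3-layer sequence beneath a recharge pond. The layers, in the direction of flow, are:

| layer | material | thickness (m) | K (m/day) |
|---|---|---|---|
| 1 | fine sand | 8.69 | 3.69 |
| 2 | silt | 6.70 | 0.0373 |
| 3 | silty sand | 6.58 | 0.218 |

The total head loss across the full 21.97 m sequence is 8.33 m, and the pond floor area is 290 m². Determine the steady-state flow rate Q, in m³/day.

11.4

Flow is perpendicular to layering, so the layers act in series and the equivalent K is the thickness-weighted harmonic mean.
Total thickness L = 8.69 + 6.70 + 6.58 = 21.97 m.
Σ(b_i/K_i) = 8.69/3.69 + 6.70/0.0373 + 6.58/0.218 = 212.2 d.
K_eq = L / Σ(b_i/K_i) = 21.97 / 212.2 = 0.1036 m/day.
Q = K_eq · A · (Δh/L) = 0.1036 × 290 × (8.33/21.97) = 11.39 m³/day.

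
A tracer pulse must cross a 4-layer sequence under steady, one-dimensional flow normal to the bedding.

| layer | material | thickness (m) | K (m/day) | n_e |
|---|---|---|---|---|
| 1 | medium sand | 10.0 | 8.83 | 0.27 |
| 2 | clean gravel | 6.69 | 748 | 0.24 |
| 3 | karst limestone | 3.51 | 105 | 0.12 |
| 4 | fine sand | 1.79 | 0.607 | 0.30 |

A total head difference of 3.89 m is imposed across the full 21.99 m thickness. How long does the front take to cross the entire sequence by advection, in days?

5.58

With flow normal to the layers, continuity requires the same specific discharge q through every layer.
Σ(b_i/K_i) = 10.0/8.83 + 6.69/748 + 3.51/105 + 1.79/0.607 = 4.124 d.
q = Δh / Σ(b_i/K_i) = 3.89 / 4.124 = 0.9433 m/day.
In each layer the seepage velocity is v_i = q/n_i, so the layer transit time is t_i = b_i·n_i / q:
  layer 1 (medium sand): t_1 = 10.0 × 0.27 / 0.9433 = 2.862 d
  layer 2 (clean gravel): t_2 = 6.69 × 0.24 / 0.9433 = 1.702 d
  layer 3 (karst limestone): t_3 = 3.51 × 0.12 / 0.9433 = 0.4465 d
  layer 4 (fine sand): t_4 = 1.79 × 0.30 / 0.9433 = 0.5693 d
Total t = Σ t_i = 5.580 days.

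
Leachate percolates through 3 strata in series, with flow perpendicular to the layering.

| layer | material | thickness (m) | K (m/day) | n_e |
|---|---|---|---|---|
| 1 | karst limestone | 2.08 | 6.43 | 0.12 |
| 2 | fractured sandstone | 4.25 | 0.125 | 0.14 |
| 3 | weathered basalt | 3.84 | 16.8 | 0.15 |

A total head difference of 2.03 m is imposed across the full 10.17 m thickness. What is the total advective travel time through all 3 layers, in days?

24.2

With flow normal to the layers, continuity requires the same specific discharge q through every layer.
Σ(b_i/K_i) = 2.08/6.43 + 4.25/0.125 + 3.84/16.8 = 34.55 d.
q = Δh / Σ(b_i/K_i) = 2.03 / 34.55 = 0.05875 m/day.
In each layer the seepage velocity is v_i = q/n_i, so the layer transit time is t_i = b_i·n_i / q:
  layer 1 (karst limestone): t_1 = 2.08 × 0.12 / 0.05875 = 4.248 d
  layer 2 (fractured sandstone): t_2 = 4.25 × 0.14 / 0.05875 = 10.13 d
  layer 3 (weathered basalt): t_3 = 3.84 × 0.15 / 0.05875 = 9.804 d
Total t = Σ t_i = 24.18 days.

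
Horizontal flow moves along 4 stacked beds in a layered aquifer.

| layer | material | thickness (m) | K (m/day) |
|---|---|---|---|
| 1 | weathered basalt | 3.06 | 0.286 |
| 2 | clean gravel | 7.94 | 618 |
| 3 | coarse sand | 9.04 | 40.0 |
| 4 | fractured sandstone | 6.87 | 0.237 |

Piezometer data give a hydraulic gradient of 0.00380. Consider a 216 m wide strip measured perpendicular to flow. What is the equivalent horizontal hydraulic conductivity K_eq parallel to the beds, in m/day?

Flow is parallel to layering, so each bed carries its own Darcy discharge and the transmissivities add.
Σ(K_i·b_i) = 0.286×3.06 + 618×7.94 + 40.0×9.04 + 0.237×6.87 = 5271 m²/day.
Total thickness b = 26.91 m, so K_eq = Σ(K_i·b_i)/b = 195.9 m/day.

196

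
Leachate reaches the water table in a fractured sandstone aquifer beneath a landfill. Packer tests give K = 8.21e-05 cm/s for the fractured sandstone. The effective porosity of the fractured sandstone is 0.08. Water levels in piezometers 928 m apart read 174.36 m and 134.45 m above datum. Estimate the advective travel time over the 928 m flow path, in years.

Convert K: 8.21e-05 cm/s × 864 = 0.07093 m/day.
Hydraulic gradient i = (174.36 − 134.45) / 928 = 39.91 / 928 = 0.04301.
Darcy flux q = K · i = 0.07093 × 0.04301 = 0.003051 m/day.
Seepage velocity v = q / n_e = 0.003051 / 0.08 = 0.03813 m/day.
Travel time t = L / v = 928 / 0.03813 = 24336 days = 66.63 years.

66.6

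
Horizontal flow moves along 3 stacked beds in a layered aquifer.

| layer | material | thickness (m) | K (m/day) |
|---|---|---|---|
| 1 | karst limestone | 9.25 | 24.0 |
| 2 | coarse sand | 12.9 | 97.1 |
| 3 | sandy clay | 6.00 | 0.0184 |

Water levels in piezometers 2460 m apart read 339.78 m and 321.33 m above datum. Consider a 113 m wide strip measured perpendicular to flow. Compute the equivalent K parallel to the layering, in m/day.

52.4

Flow is parallel to layering, so each bed carries its own Darcy discharge and the transmissivities add.
Σ(K_i·b_i) = 24.0×9.25 + 97.1×12.9 + 0.0184×6.00 = 1475 m²/day.
Total thickness b = 28.15 m, so K_eq = Σ(K_i·b_i)/b = 52.39 m/day.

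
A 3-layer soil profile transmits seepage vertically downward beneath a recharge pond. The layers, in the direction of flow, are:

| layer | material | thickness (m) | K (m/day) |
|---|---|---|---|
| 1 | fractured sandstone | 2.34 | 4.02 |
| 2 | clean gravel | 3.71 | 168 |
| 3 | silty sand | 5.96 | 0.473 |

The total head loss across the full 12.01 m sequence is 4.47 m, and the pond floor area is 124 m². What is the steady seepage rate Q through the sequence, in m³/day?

42.0

Flow is perpendicular to layering, so the layers act in series and the equivalent K is the thickness-weighted harmonic mean.
Total thickness L = 2.34 + 3.71 + 5.96 = 12.01 m.
Σ(b_i/K_i) = 2.34/4.02 + 3.71/168 + 5.96/0.473 = 13.20 d.
K_eq = L / Σ(b_i/K_i) = 12.01 / 13.20 = 0.9095 m/day.
Q = K_eq · A · (Δh/L) = 0.9095 × 124 × (4.47/12.01) = 41.98 m³/day.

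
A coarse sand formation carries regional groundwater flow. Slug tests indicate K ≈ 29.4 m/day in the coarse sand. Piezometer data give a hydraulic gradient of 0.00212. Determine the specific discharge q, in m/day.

0.0623

Hydraulic gradient i = 0.00212.
Specific discharge q = K · i = 29.40 × 0.002120 = 0.06233 m/day.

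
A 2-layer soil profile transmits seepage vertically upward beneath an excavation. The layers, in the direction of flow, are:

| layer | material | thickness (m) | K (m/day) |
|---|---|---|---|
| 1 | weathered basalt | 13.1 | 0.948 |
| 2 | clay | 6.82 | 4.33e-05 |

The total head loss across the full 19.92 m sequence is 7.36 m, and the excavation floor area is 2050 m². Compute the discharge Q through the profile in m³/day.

0.0958

Flow is perpendicular to layering, so the layers act in series and the equivalent K is the thickness-weighted harmonic mean.
Total thickness L = 13.1 + 6.82 = 19.92 m.
Σ(b_i/K_i) = 13.1/0.948 + 6.82/4.33e-05 = 1.575e+05 d.
K_eq = L / Σ(b_i/K_i) = 19.92 / 1.575e+05 = 0.0001265 m/day.
Q = K_eq · A · (Δh/L) = 0.0001265 × 2050 × (7.36/19.92) = 0.09578 m³/day.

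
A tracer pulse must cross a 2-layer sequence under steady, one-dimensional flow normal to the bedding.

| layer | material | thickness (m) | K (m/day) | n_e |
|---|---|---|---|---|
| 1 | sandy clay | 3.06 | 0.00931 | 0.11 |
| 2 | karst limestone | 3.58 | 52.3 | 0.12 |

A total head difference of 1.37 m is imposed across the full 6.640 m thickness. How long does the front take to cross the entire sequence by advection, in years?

0.503

With flow normal to the layers, continuity requires the same specific discharge q through every layer.
Σ(b_i/K_i) = 3.06/0.00931 + 3.58/52.3 = 328.7 d.
q = Δh / Σ(b_i/K_i) = 1.37 / 328.7 = 0.004167 m/day.
In each layer the seepage velocity is v_i = q/n_i, so the layer transit time is t_i = b_i·n_i / q:
  layer 1 (sandy clay): t_1 = 3.06 × 0.11 / 0.004167 = 80.77 d
  layer 2 (karst limestone): t_2 = 3.58 × 0.12 / 0.004167 = 103.1 d
Total t = Σ t_i = 183.9 days = 0.5034 years.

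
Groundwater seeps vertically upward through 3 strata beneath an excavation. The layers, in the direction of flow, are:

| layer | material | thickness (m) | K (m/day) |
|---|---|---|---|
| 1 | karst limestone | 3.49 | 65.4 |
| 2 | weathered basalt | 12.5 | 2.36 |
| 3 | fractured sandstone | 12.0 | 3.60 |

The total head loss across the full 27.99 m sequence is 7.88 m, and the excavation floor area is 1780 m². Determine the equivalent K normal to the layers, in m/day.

3.22

Flow is perpendicular to layering, so the layers act in series and the equivalent K is the thickness-weighted harmonic mean.
Total thickness L = 3.49 + 12.5 + 12.0 = 27.99 m.
Σ(b_i/K_i) = 3.49/65.4 + 12.5/2.36 + 12.0/3.60 = 8.683 d.
K_eq = L / Σ(b_i/K_i) = 27.99 / 8.683 = 3.223 m/day.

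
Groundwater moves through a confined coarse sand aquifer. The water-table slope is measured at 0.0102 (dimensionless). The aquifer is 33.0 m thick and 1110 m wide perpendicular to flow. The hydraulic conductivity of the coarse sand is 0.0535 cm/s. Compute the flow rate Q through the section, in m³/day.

Convert K: 0.0535 cm/s × 864 = 46.22 m/day.
Cross-sectional area A = 1110 × 33.0 = 36630 m².
Hydraulic gradient i = 0.0102.
Darcy's law: Q = K · A · i = 46.22 × 36630 × 0.01020 = 17270 m³/day.

17300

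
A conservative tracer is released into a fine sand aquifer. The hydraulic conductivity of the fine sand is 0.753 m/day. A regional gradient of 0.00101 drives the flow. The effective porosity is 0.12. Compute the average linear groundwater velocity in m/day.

0.00634

Hydraulic gradient i = 0.00101.
Darcy flux q = K · i = 0.7530 × 0.001010 = 0.0007605 m/day.
Seepage velocity v = q / n_e = 0.0007605 / 0.12 = 0.006338 m/day.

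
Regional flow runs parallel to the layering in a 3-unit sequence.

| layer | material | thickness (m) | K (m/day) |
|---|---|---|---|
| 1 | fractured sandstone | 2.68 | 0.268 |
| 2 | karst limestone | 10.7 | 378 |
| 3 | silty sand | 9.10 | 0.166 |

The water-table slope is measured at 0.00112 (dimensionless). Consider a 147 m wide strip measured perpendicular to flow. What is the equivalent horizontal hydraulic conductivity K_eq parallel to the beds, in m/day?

180

Flow is parallel to layering, so each bed carries its own Darcy discharge and the transmissivities add.
Σ(K_i·b_i) = 0.268×2.68 + 378×10.7 + 0.166×9.10 = 4047 m²/day.
Total thickness b = 22.48 m, so K_eq = Σ(K_i·b_i)/b = 180.0 m/day.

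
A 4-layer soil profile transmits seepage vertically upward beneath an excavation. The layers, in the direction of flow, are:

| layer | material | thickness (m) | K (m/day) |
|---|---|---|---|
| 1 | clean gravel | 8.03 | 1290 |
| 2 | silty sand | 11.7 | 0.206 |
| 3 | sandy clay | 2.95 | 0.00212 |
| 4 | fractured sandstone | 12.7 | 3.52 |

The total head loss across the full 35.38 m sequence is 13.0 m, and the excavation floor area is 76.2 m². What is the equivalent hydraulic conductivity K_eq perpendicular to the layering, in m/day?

Flow is perpendicular to layering, so the layers act in series and the equivalent K is the thickness-weighted harmonic mean.
Total thickness L = 8.03 + 11.7 + 2.95 + 12.7 = 35.38 m.
Σ(b_i/K_i) = 8.03/1290 + 11.7/0.206 + 2.95/0.00212 + 12.7/3.52 = 1452 d.
K_eq = L / Σ(b_i/K_i) = 35.38 / 1452 = 0.02437 m/day.

0.0244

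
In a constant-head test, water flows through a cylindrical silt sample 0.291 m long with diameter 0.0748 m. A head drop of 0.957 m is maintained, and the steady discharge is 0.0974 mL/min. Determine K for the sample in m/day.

0.00971

Cross-sectional area A = π·(d/2)² = π × (0.0748/2)² = 0.004394 m².
Convert discharge: 0.0974 mL/min = 1.623e-09 m³/s.
Darcy's law rearranged: K = Q·L / (A·Δh) = 1.623e-09 × 0.291 / (0.004394 × 0.957) = 1.123e-07 m/s = 0.009705 m/day.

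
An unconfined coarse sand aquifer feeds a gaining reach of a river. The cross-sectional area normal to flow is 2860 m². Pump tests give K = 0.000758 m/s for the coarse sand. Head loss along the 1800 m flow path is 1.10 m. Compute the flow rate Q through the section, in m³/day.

Convert K: 0.000758 m/s × 86400 = 65.49 m/day.
Hydraulic gradient i = Δh / L = 1.10 / 1800 = 0.0006111.
Darcy's law: Q = K · A · i = 65.49 × 2860 × 0.0006111 = 114.5 m³/day.

114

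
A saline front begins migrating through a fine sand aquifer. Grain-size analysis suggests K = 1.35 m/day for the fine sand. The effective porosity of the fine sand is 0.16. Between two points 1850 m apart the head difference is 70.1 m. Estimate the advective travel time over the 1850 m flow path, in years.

Hydraulic gradient i = Δh / L = 70.1 / 1850 = 0.03789.
Darcy flux q = K · i = 1.350 × 0.03789 = 0.05115 m/day.
Seepage velocity v = q / n_e = 0.05115 / 0.16 = 0.3197 m/day.
Travel time t = L / v = 1850 / 0.3197 = 5786 days = 15.84 years.

15.8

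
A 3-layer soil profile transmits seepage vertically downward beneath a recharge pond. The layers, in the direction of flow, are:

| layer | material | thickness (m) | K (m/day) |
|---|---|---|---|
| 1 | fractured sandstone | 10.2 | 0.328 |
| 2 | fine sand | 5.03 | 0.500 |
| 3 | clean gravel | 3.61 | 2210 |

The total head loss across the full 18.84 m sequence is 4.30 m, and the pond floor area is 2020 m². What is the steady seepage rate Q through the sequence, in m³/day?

211

Flow is perpendicular to layering, so the layers act in series and the equivalent K is the thickness-weighted harmonic mean.
Total thickness L = 10.2 + 5.03 + 3.61 = 18.84 m.
Σ(b_i/K_i) = 10.2/0.328 + 5.03/0.500 + 3.61/2210 = 41.16 d.
K_eq = L / Σ(b_i/K_i) = 18.84 / 41.16 = 0.4577 m/day.
Q = K_eq · A · (Δh/L) = 0.4577 × 2020 × (4.30/18.84) = 211.0 m³/day.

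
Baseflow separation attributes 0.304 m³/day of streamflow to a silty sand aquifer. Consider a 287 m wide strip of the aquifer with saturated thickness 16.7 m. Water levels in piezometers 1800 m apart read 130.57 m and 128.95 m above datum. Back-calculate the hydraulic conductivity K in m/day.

0.0705

Cross-sectional area A = 287 × 16.7 = 4793 m².
Hydraulic gradient i = (130.57 − 128.95) / 1800 = 1.62 / 1800 = 0.0009000.
From Q = K·A·i, K = Q / (A·i) = 0.304 / (4793 × 0.0009000) = 0.07047 m/day.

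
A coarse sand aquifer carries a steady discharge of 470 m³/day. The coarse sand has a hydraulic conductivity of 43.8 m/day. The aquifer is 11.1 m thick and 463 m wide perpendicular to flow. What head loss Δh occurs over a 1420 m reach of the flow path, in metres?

Cross-sectional area A = 463 × 11.1 = 5139 m².
From Q = K·A·i, i = Q / (K·A) = 470 / (43.80 × 5139) = 0.002088.
Head loss Δh = i · L = 0.002088 × 1420 = 2.965 m.

2.96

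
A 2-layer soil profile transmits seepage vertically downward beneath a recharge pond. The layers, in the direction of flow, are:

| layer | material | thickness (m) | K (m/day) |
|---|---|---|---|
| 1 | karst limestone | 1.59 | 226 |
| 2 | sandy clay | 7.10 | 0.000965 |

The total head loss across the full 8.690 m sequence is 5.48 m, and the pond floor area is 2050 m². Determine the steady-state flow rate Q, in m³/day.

1.53

Flow is perpendicular to layering, so the layers act in series and the equivalent K is the thickness-weighted harmonic mean.
Total thickness L = 1.59 + 7.10 = 8.690 m.
Σ(b_i/K_i) = 1.59/226 + 7.10/0.000965 = 7358 d.
K_eq = L / Σ(b_i/K_i) = 8.690 / 7358 = 0.001181 m/day.
Q = K_eq · A · (Δh/L) = 0.001181 × 2050 × (5.48/8.690) = 1.527 m³/day.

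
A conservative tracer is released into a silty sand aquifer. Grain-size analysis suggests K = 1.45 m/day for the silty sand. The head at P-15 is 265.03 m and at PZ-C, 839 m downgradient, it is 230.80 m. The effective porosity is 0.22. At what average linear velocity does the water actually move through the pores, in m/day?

Hydraulic gradient i = (265.03 − 230.80) / 839 = 34.23 / 839 = 0.04080.
Darcy flux q = K · i = 1.450 × 0.04080 = 0.05916 m/day.
Seepage velocity v = q / n_e = 0.05916 / 0.22 = 0.2689 m/day.

0.269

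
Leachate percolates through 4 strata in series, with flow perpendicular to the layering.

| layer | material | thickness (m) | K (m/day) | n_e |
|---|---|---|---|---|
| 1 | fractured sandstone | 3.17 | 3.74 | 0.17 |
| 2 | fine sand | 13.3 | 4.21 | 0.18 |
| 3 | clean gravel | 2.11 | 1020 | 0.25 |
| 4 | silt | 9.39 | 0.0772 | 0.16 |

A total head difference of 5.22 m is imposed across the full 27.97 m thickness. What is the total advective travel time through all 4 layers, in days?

119

With flow normal to the layers, continuity requires the same specific discharge q through every layer.
Σ(b_i/K_i) = 3.17/3.74 + 13.3/4.21 + 2.11/1020 + 9.39/0.0772 = 125.6 d.
q = Δh / Σ(b_i/K_i) = 5.22 / 125.6 = 0.04155 m/day.
In each layer the seepage velocity is v_i = q/n_i, so the layer transit time is t_i = b_i·n_i / q:
  layer 1 (fractured sandstone): t_1 = 3.17 × 0.17 / 0.04155 = 12.97 d
  layer 2 (fine sand): t_2 = 13.3 × 0.18 / 0.04155 = 57.62 d
  layer 3 (clean gravel): t_3 = 2.11 × 0.25 / 0.04155 = 12.70 d
  layer 4 (silt): t_4 = 9.39 × 0.16 / 0.04155 = 36.16 d
Total t = Σ t_i = 119.5 days.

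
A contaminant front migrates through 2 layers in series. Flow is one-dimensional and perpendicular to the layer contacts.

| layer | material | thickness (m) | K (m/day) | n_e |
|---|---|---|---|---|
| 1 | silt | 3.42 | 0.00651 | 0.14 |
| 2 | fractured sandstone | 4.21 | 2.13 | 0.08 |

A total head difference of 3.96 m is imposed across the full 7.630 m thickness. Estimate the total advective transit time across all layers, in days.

109

With flow normal to the layers, continuity requires the same specific discharge q through every layer.
Σ(b_i/K_i) = 3.42/0.00651 + 4.21/2.13 = 527.3 d.
q = Δh / Σ(b_i/K_i) = 3.96 / 527.3 = 0.007510 m/day.
In each layer the seepage velocity is v_i = q/n_i, so the layer transit time is t_i = b_i·n_i / q:
  layer 1 (silt): t_1 = 3.42 × 0.14 / 0.007510 = 63.76 d
  layer 2 (fractured sandstone): t_2 = 4.21 × 0.08 / 0.007510 = 44.85 d
Total t = Σ t_i = 108.6 days.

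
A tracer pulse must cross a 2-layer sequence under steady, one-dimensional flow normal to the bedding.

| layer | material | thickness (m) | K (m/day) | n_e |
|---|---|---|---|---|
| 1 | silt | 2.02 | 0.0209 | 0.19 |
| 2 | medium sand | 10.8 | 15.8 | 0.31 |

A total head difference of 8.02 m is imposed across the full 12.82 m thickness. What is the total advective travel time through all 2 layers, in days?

45.3

With flow normal to the layers, continuity requires the same specific discharge q through every layer.
Σ(b_i/K_i) = 2.02/0.0209 + 10.8/15.8 = 97.33 d.
q = Δh / Σ(b_i/K_i) = 8.02 / 97.33 = 0.08240 m/day.
In each layer the seepage velocity is v_i = q/n_i, so the layer transit time is t_i = b_i·n_i / q:
  layer 1 (silt): t_1 = 2.02 × 0.19 / 0.08240 = 4.658 d
  layer 2 (medium sand): t_2 = 10.8 × 0.31 / 0.08240 = 40.63 d
Total t = Σ t_i = 45.29 days.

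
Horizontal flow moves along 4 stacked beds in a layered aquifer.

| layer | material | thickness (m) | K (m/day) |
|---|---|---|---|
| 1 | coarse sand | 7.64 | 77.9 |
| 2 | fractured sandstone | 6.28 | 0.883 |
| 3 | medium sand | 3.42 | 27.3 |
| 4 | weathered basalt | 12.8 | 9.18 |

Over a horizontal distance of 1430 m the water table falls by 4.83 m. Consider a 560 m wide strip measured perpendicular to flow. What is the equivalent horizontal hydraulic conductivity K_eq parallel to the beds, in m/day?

26.9

Flow is parallel to layering, so each bed carries its own Darcy discharge and the transmissivities add.
Σ(K_i·b_i) = 77.9×7.64 + 0.883×6.28 + 27.3×3.42 + 9.18×12.8 = 811.6 m²/day.
Total thickness b = 30.14 m, so K_eq = Σ(K_i·b_i)/b = 26.93 m/day.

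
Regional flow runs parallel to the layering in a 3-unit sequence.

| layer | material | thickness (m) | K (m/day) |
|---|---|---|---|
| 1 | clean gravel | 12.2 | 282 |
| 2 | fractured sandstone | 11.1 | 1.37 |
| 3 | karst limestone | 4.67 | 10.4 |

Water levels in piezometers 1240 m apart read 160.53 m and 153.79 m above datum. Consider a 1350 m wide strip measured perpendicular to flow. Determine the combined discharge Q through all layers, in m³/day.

25700

Flow is parallel to layering, so each bed carries its own Darcy discharge and the transmissivities add.
Σ(K_i·b_i) = 282×12.2 + 1.37×11.1 + 10.4×4.67 = 3504 m²/day.
Hydraulic gradient i = (160.53 − 153.79) / 1240 = 6.74 / 1240 = 0.005435.
Q = Σ(K_i·b_i) · W · i = 3504 × 1350 × 0.005435 = 25713 m³/day.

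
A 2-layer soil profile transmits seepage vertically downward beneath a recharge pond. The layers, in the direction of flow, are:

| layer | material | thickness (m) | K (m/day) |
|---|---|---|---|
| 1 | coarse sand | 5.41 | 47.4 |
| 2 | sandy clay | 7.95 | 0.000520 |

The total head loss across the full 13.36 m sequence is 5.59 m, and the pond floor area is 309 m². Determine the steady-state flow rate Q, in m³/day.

0.113

Flow is perpendicular to layering, so the layers act in series and the equivalent K is the thickness-weighted harmonic mean.
Total thickness L = 5.41 + 7.95 = 13.36 m.
Σ(b_i/K_i) = 5.41/47.4 + 7.95/0.000520 = 15289 d.
K_eq = L / Σ(b_i/K_i) = 13.36 / 15289 = 0.0008739 m/day.
Q = K_eq · A · (Δh/L) = 0.0008739 × 309 × (5.59/13.36) = 0.1130 m³/day.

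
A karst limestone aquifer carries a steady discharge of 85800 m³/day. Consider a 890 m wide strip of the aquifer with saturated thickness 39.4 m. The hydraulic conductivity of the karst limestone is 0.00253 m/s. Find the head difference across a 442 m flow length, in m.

Convert K: 0.00253 m/s × 86400 = 218.6 m/day.
Cross-sectional area A = 890 × 39.4 = 35066 m².
From Q = K·A·i, i = Q / (K·A) = 85800 / (218.6 × 35066) = 0.01119.
Head loss Δh = i · L = 0.01119 × 442 = 4.948 m.

4.95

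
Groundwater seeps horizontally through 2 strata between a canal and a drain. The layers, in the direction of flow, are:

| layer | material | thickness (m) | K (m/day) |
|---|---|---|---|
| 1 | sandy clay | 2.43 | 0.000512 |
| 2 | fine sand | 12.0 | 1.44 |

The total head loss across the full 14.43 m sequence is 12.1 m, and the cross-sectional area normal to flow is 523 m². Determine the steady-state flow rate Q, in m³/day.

1.33

Flow is perpendicular to layering, so the layers act in series and the equivalent K is the thickness-weighted harmonic mean.
Total thickness L = 2.43 + 12.0 = 14.43 m.
Σ(b_i/K_i) = 2.43/0.000512 + 12.0/1.44 = 4754 d.
K_eq = L / Σ(b_i/K_i) = 14.43 / 4754 = 0.003035 m/day.
Q = K_eq · A · (Δh/L) = 0.003035 × 523 × (12.1/14.43) = 1.331 m³/day.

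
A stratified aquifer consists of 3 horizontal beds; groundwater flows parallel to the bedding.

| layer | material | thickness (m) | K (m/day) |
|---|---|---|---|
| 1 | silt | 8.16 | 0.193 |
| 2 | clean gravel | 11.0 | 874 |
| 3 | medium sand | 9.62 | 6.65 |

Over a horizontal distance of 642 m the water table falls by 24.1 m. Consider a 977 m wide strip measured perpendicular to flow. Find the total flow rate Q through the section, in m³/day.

355000

Flow is parallel to layering, so each bed carries its own Darcy discharge and the transmissivities add.
Σ(K_i·b_i) = 0.193×8.16 + 874×11.0 + 6.65×9.62 = 9680 m²/day.
Hydraulic gradient i = Δh / L = 24.1 / 642 = 0.03754.
Q = Σ(K_i·b_i) · W · i = 9680 × 977 × 0.03754 = 3.550e+05 m³/day.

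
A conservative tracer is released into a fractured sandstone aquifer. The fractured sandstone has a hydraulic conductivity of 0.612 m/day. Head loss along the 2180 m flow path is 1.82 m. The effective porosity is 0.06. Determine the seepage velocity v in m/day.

0.00852

Hydraulic gradient i = Δh / L = 1.82 / 2180 = 0.0008349.
Darcy flux q = K · i = 0.6120 × 0.0008349 = 0.0005109 m/day.
Seepage velocity v = q / n_e = 0.0005109 / 0.06 = 0.008516 m/day.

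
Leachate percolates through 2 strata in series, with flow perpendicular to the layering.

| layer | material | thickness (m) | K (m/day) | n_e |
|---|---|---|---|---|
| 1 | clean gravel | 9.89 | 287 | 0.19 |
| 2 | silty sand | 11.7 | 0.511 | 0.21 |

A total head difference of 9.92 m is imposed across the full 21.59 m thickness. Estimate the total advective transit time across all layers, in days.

With flow normal to the layers, continuity requires the same specific discharge q through every layer.
Σ(b_i/K_i) = 9.89/287 + 11.7/0.511 = 22.93 d.
q = Δh / Σ(b_i/K_i) = 9.92 / 22.93 = 0.4326 m/day.
In each layer the seepage velocity is v_i = q/n_i, so the layer transit time is t_i = b_i·n_i / q:
  layer 1 (clean gravel): t_1 = 9.89 × 0.19 / 0.4326 = 4.344 d
  layer 2 (silty sand): t_2 = 11.7 × 0.21 / 0.4326 = 5.680 d
Total t = Σ t_i = 10.02 days.

10.0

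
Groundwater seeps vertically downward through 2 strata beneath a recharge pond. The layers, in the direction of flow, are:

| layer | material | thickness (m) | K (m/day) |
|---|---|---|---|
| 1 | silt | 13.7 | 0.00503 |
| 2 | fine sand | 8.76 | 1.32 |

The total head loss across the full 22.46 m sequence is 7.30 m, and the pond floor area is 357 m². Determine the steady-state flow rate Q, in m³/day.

0.955

Flow is perpendicular to layering, so the layers act in series and the equivalent K is the thickness-weighted harmonic mean.
Total thickness L = 13.7 + 8.76 = 22.46 m.
Σ(b_i/K_i) = 13.7/0.00503 + 8.76/1.32 = 2730 d.
K_eq = L / Σ(b_i/K_i) = 22.46 / 2730 = 0.008226 m/day.
Q = K_eq · A · (Δh/L) = 0.008226 × 357 × (7.30/22.46) = 0.9545 m³/day.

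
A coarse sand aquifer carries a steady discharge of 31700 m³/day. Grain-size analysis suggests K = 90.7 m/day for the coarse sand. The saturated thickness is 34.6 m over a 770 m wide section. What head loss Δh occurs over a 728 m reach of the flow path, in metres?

Cross-sectional area A = 770 × 34.6 = 26642 m².
From Q = K·A·i, i = Q / (K·A) = 31700 / (90.70 × 26642) = 0.01312.
Head loss Δh = i · L = 0.01312 × 728 = 9.550 m.

9.55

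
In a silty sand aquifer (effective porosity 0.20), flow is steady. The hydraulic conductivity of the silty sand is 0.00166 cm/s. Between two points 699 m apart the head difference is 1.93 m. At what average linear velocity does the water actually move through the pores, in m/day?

0.0198

Convert K: 0.00166 cm/s × 864 = 1.434 m/day.
Hydraulic gradient i = Δh / L = 1.93 / 699 = 0.002761.
Darcy flux q = K · i = 1.434 × 0.002761 = 0.003960 m/day.
Seepage velocity v = q / n_e = 0.003960 / 0.20 = 0.01980 m/day.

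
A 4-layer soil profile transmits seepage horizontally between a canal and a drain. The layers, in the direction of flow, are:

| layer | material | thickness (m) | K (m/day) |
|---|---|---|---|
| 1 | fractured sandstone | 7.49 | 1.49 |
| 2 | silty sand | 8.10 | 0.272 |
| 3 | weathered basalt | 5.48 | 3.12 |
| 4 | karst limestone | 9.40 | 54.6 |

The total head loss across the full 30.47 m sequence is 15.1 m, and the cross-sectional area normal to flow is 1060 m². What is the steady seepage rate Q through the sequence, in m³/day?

Flow is perpendicular to layering, so the layers act in series and the equivalent K is the thickness-weighted harmonic mean.
Total thickness L = 7.49 + 8.10 + 5.48 + 9.40 = 30.47 m.
Σ(b_i/K_i) = 7.49/1.49 + 8.10/0.272 + 5.48/3.12 + 9.40/54.6 = 36.73 d.
K_eq = L / Σ(b_i/K_i) = 30.47 / 36.73 = 0.8295 m/day.
Q = K_eq · A · (Δh/L) = 0.8295 × 1060 × (15.1/30.47) = 435.7 m³/day.

436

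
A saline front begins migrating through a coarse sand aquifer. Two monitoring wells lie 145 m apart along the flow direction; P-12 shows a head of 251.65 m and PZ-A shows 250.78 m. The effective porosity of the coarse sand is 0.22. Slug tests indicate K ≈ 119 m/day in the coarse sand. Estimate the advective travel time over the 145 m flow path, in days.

44.7

Hydraulic gradient i = (251.65 − 250.78) / 145 = 0.87 / 145 = 0.006000.
Darcy flux q = K · i = 119.0 × 0.006000 = 0.7140 m/day.
Seepage velocity v = q / n_e = 0.7140 / 0.22 = 3.245 m/day.
Travel time t = L / v = 145 / 3.245 = 44.68 days.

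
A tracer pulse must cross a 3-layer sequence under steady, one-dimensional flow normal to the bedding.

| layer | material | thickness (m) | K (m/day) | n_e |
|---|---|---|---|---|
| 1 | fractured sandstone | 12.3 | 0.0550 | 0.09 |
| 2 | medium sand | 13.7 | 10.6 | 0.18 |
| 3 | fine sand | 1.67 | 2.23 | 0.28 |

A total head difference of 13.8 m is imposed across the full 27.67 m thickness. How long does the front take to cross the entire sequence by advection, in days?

66.1

With flow normal to the layers, continuity requires the same specific discharge q through every layer.
Σ(b_i/K_i) = 12.3/0.0550 + 13.7/10.6 + 1.67/2.23 = 225.7 d.
q = Δh / Σ(b_i/K_i) = 13.8 / 225.7 = 0.06115 m/day.
In each layer the seepage velocity is v_i = q/n_i, so the layer transit time is t_i = b_i·n_i / q:
  layer 1 (fractured sandstone): t_1 = 12.3 × 0.09 / 0.06115 = 18.10 d
  layer 2 (medium sand): t_2 = 13.7 × 0.18 / 0.06115 = 40.33 d
  layer 3 (fine sand): t_3 = 1.67 × 0.28 / 0.06115 = 7.647 d
Total t = Σ t_i = 66.08 days.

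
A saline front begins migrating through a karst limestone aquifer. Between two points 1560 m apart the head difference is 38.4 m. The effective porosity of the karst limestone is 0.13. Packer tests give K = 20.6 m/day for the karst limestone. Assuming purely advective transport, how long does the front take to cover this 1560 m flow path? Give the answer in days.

400

Hydraulic gradient i = Δh / L = 38.4 / 1560 = 0.02462.
Darcy flux q = K · i = 20.60 × 0.02462 = 0.5071 m/day.
Seepage velocity v = q / n_e = 0.5071 / 0.13 = 3.901 m/day.
Travel time t = L / v = 1560 / 3.901 = 399.9 days.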